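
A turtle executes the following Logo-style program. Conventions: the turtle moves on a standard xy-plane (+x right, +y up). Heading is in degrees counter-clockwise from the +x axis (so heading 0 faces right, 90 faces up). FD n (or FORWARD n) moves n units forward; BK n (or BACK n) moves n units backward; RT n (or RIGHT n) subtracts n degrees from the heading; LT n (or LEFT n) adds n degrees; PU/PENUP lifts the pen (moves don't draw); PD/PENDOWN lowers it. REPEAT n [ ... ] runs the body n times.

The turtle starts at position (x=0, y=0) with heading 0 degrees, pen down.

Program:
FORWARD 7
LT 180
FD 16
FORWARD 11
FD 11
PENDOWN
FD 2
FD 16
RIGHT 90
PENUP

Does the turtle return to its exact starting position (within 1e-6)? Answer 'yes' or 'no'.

Executing turtle program step by step:
Start: pos=(0,0), heading=0, pen down
FD 7: (0,0) -> (7,0) [heading=0, draw]
LT 180: heading 0 -> 180
FD 16: (7,0) -> (-9,0) [heading=180, draw]
FD 11: (-9,0) -> (-20,0) [heading=180, draw]
FD 11: (-20,0) -> (-31,0) [heading=180, draw]
PD: pen down
FD 2: (-31,0) -> (-33,0) [heading=180, draw]
FD 16: (-33,0) -> (-49,0) [heading=180, draw]
RT 90: heading 180 -> 90
PU: pen up
Final: pos=(-49,0), heading=90, 6 segment(s) drawn

Start position: (0, 0)
Final position: (-49, 0)
Distance = 49; >= 1e-6 -> NOT closed

Answer: no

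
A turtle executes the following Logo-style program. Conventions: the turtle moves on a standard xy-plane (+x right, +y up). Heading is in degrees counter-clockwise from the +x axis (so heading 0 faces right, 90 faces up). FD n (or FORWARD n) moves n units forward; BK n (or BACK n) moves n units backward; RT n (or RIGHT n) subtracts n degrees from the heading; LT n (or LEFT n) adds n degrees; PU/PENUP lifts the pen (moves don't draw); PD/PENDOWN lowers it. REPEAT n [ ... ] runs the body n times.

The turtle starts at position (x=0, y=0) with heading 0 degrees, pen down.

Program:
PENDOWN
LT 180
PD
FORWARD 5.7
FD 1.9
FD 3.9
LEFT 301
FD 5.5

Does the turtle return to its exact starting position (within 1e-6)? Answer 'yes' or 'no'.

Executing turtle program step by step:
Start: pos=(0,0), heading=0, pen down
PD: pen down
LT 180: heading 0 -> 180
PD: pen down
FD 5.7: (0,0) -> (-5.7,0) [heading=180, draw]
FD 1.9: (-5.7,0) -> (-7.6,0) [heading=180, draw]
FD 3.9: (-7.6,0) -> (-11.5,0) [heading=180, draw]
LT 301: heading 180 -> 121
FD 5.5: (-11.5,0) -> (-14.333,4.714) [heading=121, draw]
Final: pos=(-14.333,4.714), heading=121, 4 segment(s) drawn

Start position: (0, 0)
Final position: (-14.333, 4.714)
Distance = 15.088; >= 1e-6 -> NOT closed

Answer: no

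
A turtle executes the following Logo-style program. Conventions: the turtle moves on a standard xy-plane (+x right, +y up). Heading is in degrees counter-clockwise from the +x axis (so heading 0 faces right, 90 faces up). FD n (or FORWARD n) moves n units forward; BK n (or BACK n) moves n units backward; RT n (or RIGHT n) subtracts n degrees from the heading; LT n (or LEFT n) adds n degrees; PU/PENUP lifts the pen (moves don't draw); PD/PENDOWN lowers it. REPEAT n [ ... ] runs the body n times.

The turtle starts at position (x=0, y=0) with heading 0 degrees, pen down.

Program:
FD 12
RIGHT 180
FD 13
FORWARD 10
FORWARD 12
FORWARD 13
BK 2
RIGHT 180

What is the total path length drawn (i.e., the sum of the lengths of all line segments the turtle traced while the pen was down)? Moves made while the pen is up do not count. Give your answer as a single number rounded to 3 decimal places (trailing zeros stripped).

Answer: 62

Derivation:
Executing turtle program step by step:
Start: pos=(0,0), heading=0, pen down
FD 12: (0,0) -> (12,0) [heading=0, draw]
RT 180: heading 0 -> 180
FD 13: (12,0) -> (-1,0) [heading=180, draw]
FD 10: (-1,0) -> (-11,0) [heading=180, draw]
FD 12: (-11,0) -> (-23,0) [heading=180, draw]
FD 13: (-23,0) -> (-36,0) [heading=180, draw]
BK 2: (-36,0) -> (-34,0) [heading=180, draw]
RT 180: heading 180 -> 0
Final: pos=(-34,0), heading=0, 6 segment(s) drawn

Segment lengths:
  seg 1: (0,0) -> (12,0), length = 12
  seg 2: (12,0) -> (-1,0), length = 13
  seg 3: (-1,0) -> (-11,0), length = 10
  seg 4: (-11,0) -> (-23,0), length = 12
  seg 5: (-23,0) -> (-36,0), length = 13
  seg 6: (-36,0) -> (-34,0), length = 2
Total = 62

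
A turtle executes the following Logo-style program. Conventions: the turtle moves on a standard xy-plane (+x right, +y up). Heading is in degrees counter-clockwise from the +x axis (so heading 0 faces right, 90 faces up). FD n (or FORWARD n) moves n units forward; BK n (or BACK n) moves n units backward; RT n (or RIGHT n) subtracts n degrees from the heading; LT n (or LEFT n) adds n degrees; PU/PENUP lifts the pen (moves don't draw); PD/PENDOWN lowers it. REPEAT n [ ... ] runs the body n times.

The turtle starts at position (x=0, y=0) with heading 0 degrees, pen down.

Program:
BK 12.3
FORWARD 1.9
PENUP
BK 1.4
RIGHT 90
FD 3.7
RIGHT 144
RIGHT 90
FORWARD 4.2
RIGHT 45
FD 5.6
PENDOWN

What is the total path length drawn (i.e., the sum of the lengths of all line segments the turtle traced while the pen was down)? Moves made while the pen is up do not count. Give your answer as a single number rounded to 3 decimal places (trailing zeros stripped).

Executing turtle program step by step:
Start: pos=(0,0), heading=0, pen down
BK 12.3: (0,0) -> (-12.3,0) [heading=0, draw]
FD 1.9: (-12.3,0) -> (-10.4,0) [heading=0, draw]
PU: pen up
BK 1.4: (-10.4,0) -> (-11.8,0) [heading=0, move]
RT 90: heading 0 -> 270
FD 3.7: (-11.8,0) -> (-11.8,-3.7) [heading=270, move]
RT 144: heading 270 -> 126
RT 90: heading 126 -> 36
FD 4.2: (-11.8,-3.7) -> (-8.402,-1.231) [heading=36, move]
RT 45: heading 36 -> 351
FD 5.6: (-8.402,-1.231) -> (-2.871,-2.107) [heading=351, move]
PD: pen down
Final: pos=(-2.871,-2.107), heading=351, 2 segment(s) drawn

Segment lengths:
  seg 1: (0,0) -> (-12.3,0), length = 12.3
  seg 2: (-12.3,0) -> (-10.4,0), length = 1.9
Total = 14.2

Answer: 14.2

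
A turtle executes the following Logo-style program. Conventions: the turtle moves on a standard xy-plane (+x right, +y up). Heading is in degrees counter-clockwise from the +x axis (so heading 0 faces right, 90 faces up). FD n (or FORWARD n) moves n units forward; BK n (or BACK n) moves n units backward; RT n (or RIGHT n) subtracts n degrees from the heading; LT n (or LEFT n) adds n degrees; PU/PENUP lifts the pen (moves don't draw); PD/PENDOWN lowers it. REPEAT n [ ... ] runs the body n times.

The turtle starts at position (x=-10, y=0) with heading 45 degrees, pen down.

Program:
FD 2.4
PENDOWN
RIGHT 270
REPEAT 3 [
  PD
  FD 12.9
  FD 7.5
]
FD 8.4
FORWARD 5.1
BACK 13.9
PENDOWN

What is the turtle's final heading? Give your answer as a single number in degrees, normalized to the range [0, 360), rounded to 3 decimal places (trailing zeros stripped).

Answer: 135

Derivation:
Executing turtle program step by step:
Start: pos=(-10,0), heading=45, pen down
FD 2.4: (-10,0) -> (-8.303,1.697) [heading=45, draw]
PD: pen down
RT 270: heading 45 -> 135
REPEAT 3 [
  -- iteration 1/3 --
  PD: pen down
  FD 12.9: (-8.303,1.697) -> (-17.425,10.819) [heading=135, draw]
  FD 7.5: (-17.425,10.819) -> (-22.728,16.122) [heading=135, draw]
  -- iteration 2/3 --
  PD: pen down
  FD 12.9: (-22.728,16.122) -> (-31.85,25.244) [heading=135, draw]
  FD 7.5: (-31.85,25.244) -> (-37.153,30.547) [heading=135, draw]
  -- iteration 3/3 --
  PD: pen down
  FD 12.9: (-37.153,30.547) -> (-46.275,39.669) [heading=135, draw]
  FD 7.5: (-46.275,39.669) -> (-51.578,44.972) [heading=135, draw]
]
FD 8.4: (-51.578,44.972) -> (-57.518,50.912) [heading=135, draw]
FD 5.1: (-57.518,50.912) -> (-61.124,54.518) [heading=135, draw]
BK 13.9: (-61.124,54.518) -> (-51.295,44.689) [heading=135, draw]
PD: pen down
Final: pos=(-51.295,44.689), heading=135, 10 segment(s) drawn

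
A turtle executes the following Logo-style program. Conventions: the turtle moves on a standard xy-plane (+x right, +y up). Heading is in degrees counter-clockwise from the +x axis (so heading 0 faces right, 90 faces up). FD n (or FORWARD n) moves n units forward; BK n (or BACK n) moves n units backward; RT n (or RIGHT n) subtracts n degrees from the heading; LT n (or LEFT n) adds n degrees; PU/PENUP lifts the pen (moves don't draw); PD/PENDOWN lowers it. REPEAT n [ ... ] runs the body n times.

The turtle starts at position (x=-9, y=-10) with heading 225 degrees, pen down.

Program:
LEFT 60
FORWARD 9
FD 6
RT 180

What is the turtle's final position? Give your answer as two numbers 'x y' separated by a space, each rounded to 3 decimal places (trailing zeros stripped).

Answer: -5.118 -24.489

Derivation:
Executing turtle program step by step:
Start: pos=(-9,-10), heading=225, pen down
LT 60: heading 225 -> 285
FD 9: (-9,-10) -> (-6.671,-18.693) [heading=285, draw]
FD 6: (-6.671,-18.693) -> (-5.118,-24.489) [heading=285, draw]
RT 180: heading 285 -> 105
Final: pos=(-5.118,-24.489), heading=105, 2 segment(s) drawn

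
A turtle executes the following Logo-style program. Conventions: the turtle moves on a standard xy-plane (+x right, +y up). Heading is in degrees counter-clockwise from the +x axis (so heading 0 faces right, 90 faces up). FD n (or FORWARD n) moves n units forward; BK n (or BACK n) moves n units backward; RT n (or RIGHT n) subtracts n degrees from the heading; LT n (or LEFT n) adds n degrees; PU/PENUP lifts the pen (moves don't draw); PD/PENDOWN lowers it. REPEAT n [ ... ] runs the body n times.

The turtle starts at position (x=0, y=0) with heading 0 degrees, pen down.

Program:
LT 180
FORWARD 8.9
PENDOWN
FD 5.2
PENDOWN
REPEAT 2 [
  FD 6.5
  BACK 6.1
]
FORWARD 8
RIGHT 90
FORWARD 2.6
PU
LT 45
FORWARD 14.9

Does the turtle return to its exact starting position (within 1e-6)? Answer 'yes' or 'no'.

Answer: no

Derivation:
Executing turtle program step by step:
Start: pos=(0,0), heading=0, pen down
LT 180: heading 0 -> 180
FD 8.9: (0,0) -> (-8.9,0) [heading=180, draw]
PD: pen down
FD 5.2: (-8.9,0) -> (-14.1,0) [heading=180, draw]
PD: pen down
REPEAT 2 [
  -- iteration 1/2 --
  FD 6.5: (-14.1,0) -> (-20.6,0) [heading=180, draw]
  BK 6.1: (-20.6,0) -> (-14.5,0) [heading=180, draw]
  -- iteration 2/2 --
  FD 6.5: (-14.5,0) -> (-21,0) [heading=180, draw]
  BK 6.1: (-21,0) -> (-14.9,0) [heading=180, draw]
]
FD 8: (-14.9,0) -> (-22.9,0) [heading=180, draw]
RT 90: heading 180 -> 90
FD 2.6: (-22.9,0) -> (-22.9,2.6) [heading=90, draw]
PU: pen up
LT 45: heading 90 -> 135
FD 14.9: (-22.9,2.6) -> (-33.436,13.136) [heading=135, move]
Final: pos=(-33.436,13.136), heading=135, 8 segment(s) drawn

Start position: (0, 0)
Final position: (-33.436, 13.136)
Distance = 35.924; >= 1e-6 -> NOT closed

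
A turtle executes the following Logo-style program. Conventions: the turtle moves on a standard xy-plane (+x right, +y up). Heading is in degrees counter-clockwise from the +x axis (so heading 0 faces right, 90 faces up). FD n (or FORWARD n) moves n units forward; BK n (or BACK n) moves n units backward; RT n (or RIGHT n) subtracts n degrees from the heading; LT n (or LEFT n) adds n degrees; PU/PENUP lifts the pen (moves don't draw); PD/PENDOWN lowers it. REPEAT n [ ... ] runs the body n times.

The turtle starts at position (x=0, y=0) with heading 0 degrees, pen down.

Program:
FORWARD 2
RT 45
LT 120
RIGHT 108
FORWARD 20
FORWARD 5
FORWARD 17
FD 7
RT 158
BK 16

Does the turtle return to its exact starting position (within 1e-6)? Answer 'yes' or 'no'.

Answer: no

Derivation:
Executing turtle program step by step:
Start: pos=(0,0), heading=0, pen down
FD 2: (0,0) -> (2,0) [heading=0, draw]
RT 45: heading 0 -> 315
LT 120: heading 315 -> 75
RT 108: heading 75 -> 327
FD 20: (2,0) -> (18.773,-10.893) [heading=327, draw]
FD 5: (18.773,-10.893) -> (22.967,-13.616) [heading=327, draw]
FD 17: (22.967,-13.616) -> (37.224,-22.875) [heading=327, draw]
FD 7: (37.224,-22.875) -> (43.095,-26.687) [heading=327, draw]
RT 158: heading 327 -> 169
BK 16: (43.095,-26.687) -> (58.801,-29.74) [heading=169, draw]
Final: pos=(58.801,-29.74), heading=169, 6 segment(s) drawn

Start position: (0, 0)
Final position: (58.801, -29.74)
Distance = 65.894; >= 1e-6 -> NOT closed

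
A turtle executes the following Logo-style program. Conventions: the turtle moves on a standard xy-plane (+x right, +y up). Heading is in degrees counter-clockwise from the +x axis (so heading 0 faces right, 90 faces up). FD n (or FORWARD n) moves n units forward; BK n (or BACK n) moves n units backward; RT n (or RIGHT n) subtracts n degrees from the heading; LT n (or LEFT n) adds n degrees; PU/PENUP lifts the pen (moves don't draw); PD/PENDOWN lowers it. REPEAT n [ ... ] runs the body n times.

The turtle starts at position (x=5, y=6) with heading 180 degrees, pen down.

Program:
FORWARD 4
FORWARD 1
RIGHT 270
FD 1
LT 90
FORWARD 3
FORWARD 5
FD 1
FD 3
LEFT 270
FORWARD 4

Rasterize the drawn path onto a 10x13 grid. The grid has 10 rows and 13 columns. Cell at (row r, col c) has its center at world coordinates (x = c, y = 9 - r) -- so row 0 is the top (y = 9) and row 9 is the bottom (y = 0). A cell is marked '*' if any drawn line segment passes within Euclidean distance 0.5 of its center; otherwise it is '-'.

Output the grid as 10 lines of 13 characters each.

Answer: -------------
-------------
-------------
******-------
*************
------------*
------------*
------------*
------------*
-------------

Derivation:
Segment 0: (5,6) -> (1,6)
Segment 1: (1,6) -> (0,6)
Segment 2: (0,6) -> (0,5)
Segment 3: (0,5) -> (3,5)
Segment 4: (3,5) -> (8,5)
Segment 5: (8,5) -> (9,5)
Segment 6: (9,5) -> (12,5)
Segment 7: (12,5) -> (12,1)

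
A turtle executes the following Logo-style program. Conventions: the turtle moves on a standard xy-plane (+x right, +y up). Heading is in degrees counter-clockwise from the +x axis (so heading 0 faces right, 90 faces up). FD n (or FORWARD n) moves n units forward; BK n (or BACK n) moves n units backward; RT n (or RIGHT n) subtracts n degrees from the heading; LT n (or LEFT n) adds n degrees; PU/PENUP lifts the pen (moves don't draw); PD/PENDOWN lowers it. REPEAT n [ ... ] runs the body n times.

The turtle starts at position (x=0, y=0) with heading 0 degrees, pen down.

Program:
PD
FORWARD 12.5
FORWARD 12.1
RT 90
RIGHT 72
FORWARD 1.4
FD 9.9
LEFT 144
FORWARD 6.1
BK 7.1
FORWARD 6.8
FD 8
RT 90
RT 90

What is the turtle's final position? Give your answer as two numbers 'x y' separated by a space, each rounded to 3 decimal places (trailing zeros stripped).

Answer: 26.978 -7.756

Derivation:
Executing turtle program step by step:
Start: pos=(0,0), heading=0, pen down
PD: pen down
FD 12.5: (0,0) -> (12.5,0) [heading=0, draw]
FD 12.1: (12.5,0) -> (24.6,0) [heading=0, draw]
RT 90: heading 0 -> 270
RT 72: heading 270 -> 198
FD 1.4: (24.6,0) -> (23.269,-0.433) [heading=198, draw]
FD 9.9: (23.269,-0.433) -> (13.853,-3.492) [heading=198, draw]
LT 144: heading 198 -> 342
FD 6.1: (13.853,-3.492) -> (19.655,-5.377) [heading=342, draw]
BK 7.1: (19.655,-5.377) -> (12.902,-3.183) [heading=342, draw]
FD 6.8: (12.902,-3.183) -> (19.369,-5.284) [heading=342, draw]
FD 8: (19.369,-5.284) -> (26.978,-7.756) [heading=342, draw]
RT 90: heading 342 -> 252
RT 90: heading 252 -> 162
Final: pos=(26.978,-7.756), heading=162, 8 segment(s) drawn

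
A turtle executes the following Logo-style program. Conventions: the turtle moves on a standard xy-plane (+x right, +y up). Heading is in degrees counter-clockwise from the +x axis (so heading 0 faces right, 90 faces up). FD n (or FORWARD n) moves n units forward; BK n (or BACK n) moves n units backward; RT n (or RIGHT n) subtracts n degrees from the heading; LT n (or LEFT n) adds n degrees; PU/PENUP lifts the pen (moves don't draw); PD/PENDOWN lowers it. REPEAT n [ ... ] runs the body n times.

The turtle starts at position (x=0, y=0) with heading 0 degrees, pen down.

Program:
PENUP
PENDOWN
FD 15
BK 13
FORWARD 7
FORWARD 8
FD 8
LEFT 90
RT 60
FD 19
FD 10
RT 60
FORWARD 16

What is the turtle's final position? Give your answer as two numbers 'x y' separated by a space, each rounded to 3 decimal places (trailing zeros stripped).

Answer: 63.971 6.5

Derivation:
Executing turtle program step by step:
Start: pos=(0,0), heading=0, pen down
PU: pen up
PD: pen down
FD 15: (0,0) -> (15,0) [heading=0, draw]
BK 13: (15,0) -> (2,0) [heading=0, draw]
FD 7: (2,0) -> (9,0) [heading=0, draw]
FD 8: (9,0) -> (17,0) [heading=0, draw]
FD 8: (17,0) -> (25,0) [heading=0, draw]
LT 90: heading 0 -> 90
RT 60: heading 90 -> 30
FD 19: (25,0) -> (41.454,9.5) [heading=30, draw]
FD 10: (41.454,9.5) -> (50.115,14.5) [heading=30, draw]
RT 60: heading 30 -> 330
FD 16: (50.115,14.5) -> (63.971,6.5) [heading=330, draw]
Final: pos=(63.971,6.5), heading=330, 8 segment(s) drawn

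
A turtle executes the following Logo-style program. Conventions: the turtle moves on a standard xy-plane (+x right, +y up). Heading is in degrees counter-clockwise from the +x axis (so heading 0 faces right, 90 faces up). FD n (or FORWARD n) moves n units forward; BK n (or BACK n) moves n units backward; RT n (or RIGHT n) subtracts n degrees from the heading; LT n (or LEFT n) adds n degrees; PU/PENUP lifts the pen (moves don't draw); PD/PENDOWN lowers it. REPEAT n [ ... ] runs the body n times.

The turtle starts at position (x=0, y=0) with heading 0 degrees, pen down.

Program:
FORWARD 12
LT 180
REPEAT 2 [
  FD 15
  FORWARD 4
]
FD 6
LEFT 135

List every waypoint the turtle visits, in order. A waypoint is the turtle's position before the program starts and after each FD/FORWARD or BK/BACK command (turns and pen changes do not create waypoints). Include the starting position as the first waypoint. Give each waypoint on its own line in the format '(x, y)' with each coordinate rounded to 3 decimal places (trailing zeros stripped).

Executing turtle program step by step:
Start: pos=(0,0), heading=0, pen down
FD 12: (0,0) -> (12,0) [heading=0, draw]
LT 180: heading 0 -> 180
REPEAT 2 [
  -- iteration 1/2 --
  FD 15: (12,0) -> (-3,0) [heading=180, draw]
  FD 4: (-3,0) -> (-7,0) [heading=180, draw]
  -- iteration 2/2 --
  FD 15: (-7,0) -> (-22,0) [heading=180, draw]
  FD 4: (-22,0) -> (-26,0) [heading=180, draw]
]
FD 6: (-26,0) -> (-32,0) [heading=180, draw]
LT 135: heading 180 -> 315
Final: pos=(-32,0), heading=315, 6 segment(s) drawn
Waypoints (7 total):
(0, 0)
(12, 0)
(-3, 0)
(-7, 0)
(-22, 0)
(-26, 0)
(-32, 0)

Answer: (0, 0)
(12, 0)
(-3, 0)
(-7, 0)
(-22, 0)
(-26, 0)
(-32, 0)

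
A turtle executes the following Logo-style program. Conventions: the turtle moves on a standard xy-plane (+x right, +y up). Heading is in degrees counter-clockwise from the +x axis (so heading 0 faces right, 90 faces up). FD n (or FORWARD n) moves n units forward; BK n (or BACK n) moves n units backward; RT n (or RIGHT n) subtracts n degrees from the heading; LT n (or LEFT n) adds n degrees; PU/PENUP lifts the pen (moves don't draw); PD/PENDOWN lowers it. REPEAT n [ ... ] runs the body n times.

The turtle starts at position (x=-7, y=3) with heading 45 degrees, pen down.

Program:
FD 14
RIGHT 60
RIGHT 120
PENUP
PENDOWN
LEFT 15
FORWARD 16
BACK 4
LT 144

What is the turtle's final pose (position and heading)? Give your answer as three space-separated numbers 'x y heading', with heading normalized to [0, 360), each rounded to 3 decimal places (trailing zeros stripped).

Executing turtle program step by step:
Start: pos=(-7,3), heading=45, pen down
FD 14: (-7,3) -> (2.899,12.899) [heading=45, draw]
RT 60: heading 45 -> 345
RT 120: heading 345 -> 225
PU: pen up
PD: pen down
LT 15: heading 225 -> 240
FD 16: (2.899,12.899) -> (-5.101,-0.957) [heading=240, draw]
BK 4: (-5.101,-0.957) -> (-3.101,2.507) [heading=240, draw]
LT 144: heading 240 -> 24
Final: pos=(-3.101,2.507), heading=24, 3 segment(s) drawn

Answer: -3.101 2.507 24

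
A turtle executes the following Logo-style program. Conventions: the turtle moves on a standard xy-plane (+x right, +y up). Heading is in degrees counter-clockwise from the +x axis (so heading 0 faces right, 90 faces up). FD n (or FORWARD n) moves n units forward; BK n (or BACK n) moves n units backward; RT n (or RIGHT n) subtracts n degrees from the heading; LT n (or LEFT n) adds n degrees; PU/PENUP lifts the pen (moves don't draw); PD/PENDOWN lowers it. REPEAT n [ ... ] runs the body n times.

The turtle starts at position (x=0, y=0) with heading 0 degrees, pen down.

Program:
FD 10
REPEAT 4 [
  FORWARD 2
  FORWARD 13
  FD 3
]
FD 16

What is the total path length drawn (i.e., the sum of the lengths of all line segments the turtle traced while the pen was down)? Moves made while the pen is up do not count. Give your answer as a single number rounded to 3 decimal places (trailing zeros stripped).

Answer: 98

Derivation:
Executing turtle program step by step:
Start: pos=(0,0), heading=0, pen down
FD 10: (0,0) -> (10,0) [heading=0, draw]
REPEAT 4 [
  -- iteration 1/4 --
  FD 2: (10,0) -> (12,0) [heading=0, draw]
  FD 13: (12,0) -> (25,0) [heading=0, draw]
  FD 3: (25,0) -> (28,0) [heading=0, draw]
  -- iteration 2/4 --
  FD 2: (28,0) -> (30,0) [heading=0, draw]
  FD 13: (30,0) -> (43,0) [heading=0, draw]
  FD 3: (43,0) -> (46,0) [heading=0, draw]
  -- iteration 3/4 --
  FD 2: (46,0) -> (48,0) [heading=0, draw]
  FD 13: (48,0) -> (61,0) [heading=0, draw]
  FD 3: (61,0) -> (64,0) [heading=0, draw]
  -- iteration 4/4 --
  FD 2: (64,0) -> (66,0) [heading=0, draw]
  FD 13: (66,0) -> (79,0) [heading=0, draw]
  FD 3: (79,0) -> (82,0) [heading=0, draw]
]
FD 16: (82,0) -> (98,0) [heading=0, draw]
Final: pos=(98,0), heading=0, 14 segment(s) drawn

Segment lengths:
  seg 1: (0,0) -> (10,0), length = 10
  seg 2: (10,0) -> (12,0), length = 2
  seg 3: (12,0) -> (25,0), length = 13
  seg 4: (25,0) -> (28,0), length = 3
  seg 5: (28,0) -> (30,0), length = 2
  seg 6: (30,0) -> (43,0), length = 13
  seg 7: (43,0) -> (46,0), length = 3
  seg 8: (46,0) -> (48,0), length = 2
  seg 9: (48,0) -> (61,0), length = 13
  seg 10: (61,0) -> (64,0), length = 3
  seg 11: (64,0) -> (66,0), length = 2
  seg 12: (66,0) -> (79,0), length = 13
  seg 13: (79,0) -> (82,0), length = 3
  seg 14: (82,0) -> (98,0), length = 16
Total = 98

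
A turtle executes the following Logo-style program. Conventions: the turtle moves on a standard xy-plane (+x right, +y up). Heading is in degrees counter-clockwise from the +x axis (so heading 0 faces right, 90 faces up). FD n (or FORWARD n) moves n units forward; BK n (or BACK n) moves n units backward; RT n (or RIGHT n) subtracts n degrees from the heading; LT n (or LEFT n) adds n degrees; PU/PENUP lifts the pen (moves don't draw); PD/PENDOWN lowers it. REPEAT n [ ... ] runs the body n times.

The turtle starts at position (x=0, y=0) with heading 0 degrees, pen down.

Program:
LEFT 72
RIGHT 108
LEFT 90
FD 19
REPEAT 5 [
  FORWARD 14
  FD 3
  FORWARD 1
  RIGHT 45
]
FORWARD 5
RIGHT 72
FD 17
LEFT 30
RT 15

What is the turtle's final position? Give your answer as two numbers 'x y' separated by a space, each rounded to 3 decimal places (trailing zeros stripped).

Answer: 33.668 4.194

Derivation:
Executing turtle program step by step:
Start: pos=(0,0), heading=0, pen down
LT 72: heading 0 -> 72
RT 108: heading 72 -> 324
LT 90: heading 324 -> 54
FD 19: (0,0) -> (11.168,15.371) [heading=54, draw]
REPEAT 5 [
  -- iteration 1/5 --
  FD 14: (11.168,15.371) -> (19.397,26.698) [heading=54, draw]
  FD 3: (19.397,26.698) -> (21.16,29.125) [heading=54, draw]
  FD 1: (21.16,29.125) -> (21.748,29.934) [heading=54, draw]
  RT 45: heading 54 -> 9
  -- iteration 2/5 --
  FD 14: (21.748,29.934) -> (35.576,32.124) [heading=9, draw]
  FD 3: (35.576,32.124) -> (38.539,32.593) [heading=9, draw]
  FD 1: (38.539,32.593) -> (39.526,32.749) [heading=9, draw]
  RT 45: heading 9 -> 324
  -- iteration 3/5 --
  FD 14: (39.526,32.749) -> (50.853,24.52) [heading=324, draw]
  FD 3: (50.853,24.52) -> (53.28,22.757) [heading=324, draw]
  FD 1: (53.28,22.757) -> (54.089,22.169) [heading=324, draw]
  RT 45: heading 324 -> 279
  -- iteration 4/5 --
  FD 14: (54.089,22.169) -> (56.279,8.342) [heading=279, draw]
  FD 3: (56.279,8.342) -> (56.748,5.379) [heading=279, draw]
  FD 1: (56.748,5.379) -> (56.905,4.391) [heading=279, draw]
  RT 45: heading 279 -> 234
  -- iteration 5/5 --
  FD 14: (56.905,4.391) -> (48.676,-6.935) [heading=234, draw]
  FD 3: (48.676,-6.935) -> (46.912,-9.362) [heading=234, draw]
  FD 1: (46.912,-9.362) -> (46.324,-10.171) [heading=234, draw]
  RT 45: heading 234 -> 189
]
FD 5: (46.324,-10.171) -> (41.386,-10.954) [heading=189, draw]
RT 72: heading 189 -> 117
FD 17: (41.386,-10.954) -> (33.668,4.194) [heading=117, draw]
LT 30: heading 117 -> 147
RT 15: heading 147 -> 132
Final: pos=(33.668,4.194), heading=132, 18 segment(s) drawn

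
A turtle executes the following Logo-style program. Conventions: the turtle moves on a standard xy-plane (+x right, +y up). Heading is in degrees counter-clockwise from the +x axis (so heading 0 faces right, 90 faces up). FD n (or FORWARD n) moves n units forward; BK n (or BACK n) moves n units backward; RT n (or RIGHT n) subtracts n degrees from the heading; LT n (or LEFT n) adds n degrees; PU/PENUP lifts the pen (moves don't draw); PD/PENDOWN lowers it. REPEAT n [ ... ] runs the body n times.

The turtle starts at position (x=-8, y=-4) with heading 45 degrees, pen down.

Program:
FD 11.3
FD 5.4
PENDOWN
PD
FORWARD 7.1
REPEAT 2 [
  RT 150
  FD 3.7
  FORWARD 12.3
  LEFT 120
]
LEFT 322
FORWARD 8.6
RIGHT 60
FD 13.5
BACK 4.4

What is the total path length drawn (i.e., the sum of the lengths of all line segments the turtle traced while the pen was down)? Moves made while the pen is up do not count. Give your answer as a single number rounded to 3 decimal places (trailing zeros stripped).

Executing turtle program step by step:
Start: pos=(-8,-4), heading=45, pen down
FD 11.3: (-8,-4) -> (-0.01,3.99) [heading=45, draw]
FD 5.4: (-0.01,3.99) -> (3.809,7.809) [heading=45, draw]
PD: pen down
PD: pen down
FD 7.1: (3.809,7.809) -> (8.829,12.829) [heading=45, draw]
REPEAT 2 [
  -- iteration 1/2 --
  RT 150: heading 45 -> 255
  FD 3.7: (8.829,12.829) -> (7.872,9.255) [heading=255, draw]
  FD 12.3: (7.872,9.255) -> (4.688,-2.626) [heading=255, draw]
  LT 120: heading 255 -> 15
  -- iteration 2/2 --
  RT 150: heading 15 -> 225
  FD 3.7: (4.688,-2.626) -> (2.072,-5.242) [heading=225, draw]
  FD 12.3: (2.072,-5.242) -> (-6.626,-13.939) [heading=225, draw]
  LT 120: heading 225 -> 345
]
LT 322: heading 345 -> 307
FD 8.6: (-6.626,-13.939) -> (-1.45,-20.808) [heading=307, draw]
RT 60: heading 307 -> 247
FD 13.5: (-1.45,-20.808) -> (-6.725,-33.234) [heading=247, draw]
BK 4.4: (-6.725,-33.234) -> (-5.006,-29.184) [heading=247, draw]
Final: pos=(-5.006,-29.184), heading=247, 10 segment(s) drawn

Segment lengths:
  seg 1: (-8,-4) -> (-0.01,3.99), length = 11.3
  seg 2: (-0.01,3.99) -> (3.809,7.809), length = 5.4
  seg 3: (3.809,7.809) -> (8.829,12.829), length = 7.1
  seg 4: (8.829,12.829) -> (7.872,9.255), length = 3.7
  seg 5: (7.872,9.255) -> (4.688,-2.626), length = 12.3
  seg 6: (4.688,-2.626) -> (2.072,-5.242), length = 3.7
  seg 7: (2.072,-5.242) -> (-6.626,-13.939), length = 12.3
  seg 8: (-6.626,-13.939) -> (-1.45,-20.808), length = 8.6
  seg 9: (-1.45,-20.808) -> (-6.725,-33.234), length = 13.5
  seg 10: (-6.725,-33.234) -> (-5.006,-29.184), length = 4.4
Total = 82.3

Answer: 82.3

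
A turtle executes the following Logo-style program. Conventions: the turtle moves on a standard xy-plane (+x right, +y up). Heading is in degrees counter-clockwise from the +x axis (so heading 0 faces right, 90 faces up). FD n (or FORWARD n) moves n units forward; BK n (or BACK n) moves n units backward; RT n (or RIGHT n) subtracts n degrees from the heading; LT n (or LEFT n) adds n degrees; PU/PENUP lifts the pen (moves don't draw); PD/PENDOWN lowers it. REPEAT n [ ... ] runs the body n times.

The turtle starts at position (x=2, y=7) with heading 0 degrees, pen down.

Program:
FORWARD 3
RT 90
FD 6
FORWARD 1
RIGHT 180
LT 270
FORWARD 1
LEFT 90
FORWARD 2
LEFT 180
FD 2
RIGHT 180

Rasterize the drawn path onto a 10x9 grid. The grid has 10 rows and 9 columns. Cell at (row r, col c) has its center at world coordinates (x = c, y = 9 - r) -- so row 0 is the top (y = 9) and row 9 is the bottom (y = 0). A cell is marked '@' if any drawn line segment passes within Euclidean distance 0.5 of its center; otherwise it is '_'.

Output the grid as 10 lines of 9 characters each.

Segment 0: (2,7) -> (5,7)
Segment 1: (5,7) -> (5,1)
Segment 2: (5,1) -> (5,0)
Segment 3: (5,0) -> (6,0)
Segment 4: (6,0) -> (6,2)
Segment 5: (6,2) -> (6,0)

Answer: _________
_________
__@@@@___
_____@___
_____@___
_____@___
_____@___
_____@@__
_____@@__
_____@@__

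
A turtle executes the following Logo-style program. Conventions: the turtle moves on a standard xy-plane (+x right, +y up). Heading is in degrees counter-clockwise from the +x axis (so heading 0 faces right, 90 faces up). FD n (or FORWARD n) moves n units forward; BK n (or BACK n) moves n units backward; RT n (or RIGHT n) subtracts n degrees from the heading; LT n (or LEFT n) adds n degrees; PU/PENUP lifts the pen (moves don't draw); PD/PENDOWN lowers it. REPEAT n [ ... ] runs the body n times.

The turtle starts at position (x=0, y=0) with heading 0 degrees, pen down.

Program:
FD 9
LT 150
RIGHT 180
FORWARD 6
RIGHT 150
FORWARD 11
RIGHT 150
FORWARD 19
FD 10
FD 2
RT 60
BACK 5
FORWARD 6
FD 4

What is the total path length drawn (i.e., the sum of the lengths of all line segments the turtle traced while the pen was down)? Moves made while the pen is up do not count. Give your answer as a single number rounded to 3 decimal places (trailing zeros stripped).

Answer: 72

Derivation:
Executing turtle program step by step:
Start: pos=(0,0), heading=0, pen down
FD 9: (0,0) -> (9,0) [heading=0, draw]
LT 150: heading 0 -> 150
RT 180: heading 150 -> 330
FD 6: (9,0) -> (14.196,-3) [heading=330, draw]
RT 150: heading 330 -> 180
FD 11: (14.196,-3) -> (3.196,-3) [heading=180, draw]
RT 150: heading 180 -> 30
FD 19: (3.196,-3) -> (19.651,6.5) [heading=30, draw]
FD 10: (19.651,6.5) -> (28.311,11.5) [heading=30, draw]
FD 2: (28.311,11.5) -> (30.043,12.5) [heading=30, draw]
RT 60: heading 30 -> 330
BK 5: (30.043,12.5) -> (25.713,15) [heading=330, draw]
FD 6: (25.713,15) -> (30.909,12) [heading=330, draw]
FD 4: (30.909,12) -> (34.373,10) [heading=330, draw]
Final: pos=(34.373,10), heading=330, 9 segment(s) drawn

Segment lengths:
  seg 1: (0,0) -> (9,0), length = 9
  seg 2: (9,0) -> (14.196,-3), length = 6
  seg 3: (14.196,-3) -> (3.196,-3), length = 11
  seg 4: (3.196,-3) -> (19.651,6.5), length = 19
  seg 5: (19.651,6.5) -> (28.311,11.5), length = 10
  seg 6: (28.311,11.5) -> (30.043,12.5), length = 2
  seg 7: (30.043,12.5) -> (25.713,15), length = 5
  seg 8: (25.713,15) -> (30.909,12), length = 6
  seg 9: (30.909,12) -> (34.373,10), length = 4
Total = 72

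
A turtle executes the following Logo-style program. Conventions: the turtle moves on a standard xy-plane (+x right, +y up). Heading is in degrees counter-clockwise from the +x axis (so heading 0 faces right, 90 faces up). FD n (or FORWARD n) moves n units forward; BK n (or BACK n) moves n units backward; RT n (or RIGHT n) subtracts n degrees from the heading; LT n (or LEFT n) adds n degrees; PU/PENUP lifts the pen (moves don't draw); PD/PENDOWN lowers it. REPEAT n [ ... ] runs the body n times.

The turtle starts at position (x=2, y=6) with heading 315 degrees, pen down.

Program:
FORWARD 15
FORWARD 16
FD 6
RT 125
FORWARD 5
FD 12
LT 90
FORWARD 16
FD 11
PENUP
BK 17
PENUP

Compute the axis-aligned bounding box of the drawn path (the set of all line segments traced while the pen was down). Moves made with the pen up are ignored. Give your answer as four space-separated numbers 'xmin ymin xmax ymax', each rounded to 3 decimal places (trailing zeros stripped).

Answer: 2 -49.705 28.163 6

Derivation:
Executing turtle program step by step:
Start: pos=(2,6), heading=315, pen down
FD 15: (2,6) -> (12.607,-4.607) [heading=315, draw]
FD 16: (12.607,-4.607) -> (23.92,-15.92) [heading=315, draw]
FD 6: (23.92,-15.92) -> (28.163,-20.163) [heading=315, draw]
RT 125: heading 315 -> 190
FD 5: (28.163,-20.163) -> (23.239,-21.031) [heading=190, draw]
FD 12: (23.239,-21.031) -> (11.421,-23.115) [heading=190, draw]
LT 90: heading 190 -> 280
FD 16: (11.421,-23.115) -> (14.2,-38.872) [heading=280, draw]
FD 11: (14.2,-38.872) -> (16.11,-49.705) [heading=280, draw]
PU: pen up
BK 17: (16.11,-49.705) -> (13.158,-32.963) [heading=280, move]
PU: pen up
Final: pos=(13.158,-32.963), heading=280, 7 segment(s) drawn

Segment endpoints: x in {2, 11.421, 12.607, 14.2, 16.11, 23.239, 23.92, 28.163}, y in {-49.705, -38.872, -23.115, -21.031, -20.163, -15.92, -4.607, 6}
xmin=2, ymin=-49.705, xmax=28.163, ymax=6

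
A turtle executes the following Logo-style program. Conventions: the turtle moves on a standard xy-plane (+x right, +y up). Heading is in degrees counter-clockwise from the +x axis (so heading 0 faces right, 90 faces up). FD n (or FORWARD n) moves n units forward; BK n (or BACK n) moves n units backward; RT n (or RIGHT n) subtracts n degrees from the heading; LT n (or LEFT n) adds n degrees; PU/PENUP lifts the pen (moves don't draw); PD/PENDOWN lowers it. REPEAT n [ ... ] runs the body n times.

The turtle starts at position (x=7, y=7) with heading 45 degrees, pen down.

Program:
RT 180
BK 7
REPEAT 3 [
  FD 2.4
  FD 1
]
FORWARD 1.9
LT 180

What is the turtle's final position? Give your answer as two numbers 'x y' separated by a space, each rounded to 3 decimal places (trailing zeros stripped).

Answer: 3.394 3.394

Derivation:
Executing turtle program step by step:
Start: pos=(7,7), heading=45, pen down
RT 180: heading 45 -> 225
BK 7: (7,7) -> (11.95,11.95) [heading=225, draw]
REPEAT 3 [
  -- iteration 1/3 --
  FD 2.4: (11.95,11.95) -> (10.253,10.253) [heading=225, draw]
  FD 1: (10.253,10.253) -> (9.546,9.546) [heading=225, draw]
  -- iteration 2/3 --
  FD 2.4: (9.546,9.546) -> (7.849,7.849) [heading=225, draw]
  FD 1: (7.849,7.849) -> (7.141,7.141) [heading=225, draw]
  -- iteration 3/3 --
  FD 2.4: (7.141,7.141) -> (5.444,5.444) [heading=225, draw]
  FD 1: (5.444,5.444) -> (4.737,4.737) [heading=225, draw]
]
FD 1.9: (4.737,4.737) -> (3.394,3.394) [heading=225, draw]
LT 180: heading 225 -> 45
Final: pos=(3.394,3.394), heading=45, 8 segment(s) drawn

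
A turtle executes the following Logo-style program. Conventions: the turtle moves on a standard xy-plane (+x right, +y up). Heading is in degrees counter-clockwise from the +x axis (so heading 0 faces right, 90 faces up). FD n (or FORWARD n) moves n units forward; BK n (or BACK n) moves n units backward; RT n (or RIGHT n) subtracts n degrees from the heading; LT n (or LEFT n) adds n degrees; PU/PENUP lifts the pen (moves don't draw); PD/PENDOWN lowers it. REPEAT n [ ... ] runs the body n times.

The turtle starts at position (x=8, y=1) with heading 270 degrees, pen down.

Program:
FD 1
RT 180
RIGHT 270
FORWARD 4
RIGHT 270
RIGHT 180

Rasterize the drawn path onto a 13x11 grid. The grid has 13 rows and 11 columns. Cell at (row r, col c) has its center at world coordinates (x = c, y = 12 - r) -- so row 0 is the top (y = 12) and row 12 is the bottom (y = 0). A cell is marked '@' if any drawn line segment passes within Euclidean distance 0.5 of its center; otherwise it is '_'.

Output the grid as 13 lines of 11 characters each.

Segment 0: (8,1) -> (8,0)
Segment 1: (8,0) -> (4,-0)

Answer: ___________
___________
___________
___________
___________
___________
___________
___________
___________
___________
___________
________@__
____@@@@@__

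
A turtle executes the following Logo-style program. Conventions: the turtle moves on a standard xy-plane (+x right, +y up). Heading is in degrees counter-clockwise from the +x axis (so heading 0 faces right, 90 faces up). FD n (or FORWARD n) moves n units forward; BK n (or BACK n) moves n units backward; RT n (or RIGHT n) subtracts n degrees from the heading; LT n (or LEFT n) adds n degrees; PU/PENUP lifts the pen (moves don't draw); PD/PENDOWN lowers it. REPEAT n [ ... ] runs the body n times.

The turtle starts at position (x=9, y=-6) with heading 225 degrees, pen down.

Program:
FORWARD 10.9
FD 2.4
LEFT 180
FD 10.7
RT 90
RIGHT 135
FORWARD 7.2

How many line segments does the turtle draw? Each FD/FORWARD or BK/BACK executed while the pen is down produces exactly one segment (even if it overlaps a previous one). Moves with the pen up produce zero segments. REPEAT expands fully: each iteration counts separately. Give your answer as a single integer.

Answer: 4

Derivation:
Executing turtle program step by step:
Start: pos=(9,-6), heading=225, pen down
FD 10.9: (9,-6) -> (1.293,-13.707) [heading=225, draw]
FD 2.4: (1.293,-13.707) -> (-0.405,-15.405) [heading=225, draw]
LT 180: heading 225 -> 45
FD 10.7: (-0.405,-15.405) -> (7.162,-7.838) [heading=45, draw]
RT 90: heading 45 -> 315
RT 135: heading 315 -> 180
FD 7.2: (7.162,-7.838) -> (-0.038,-7.838) [heading=180, draw]
Final: pos=(-0.038,-7.838), heading=180, 4 segment(s) drawn
Segments drawn: 4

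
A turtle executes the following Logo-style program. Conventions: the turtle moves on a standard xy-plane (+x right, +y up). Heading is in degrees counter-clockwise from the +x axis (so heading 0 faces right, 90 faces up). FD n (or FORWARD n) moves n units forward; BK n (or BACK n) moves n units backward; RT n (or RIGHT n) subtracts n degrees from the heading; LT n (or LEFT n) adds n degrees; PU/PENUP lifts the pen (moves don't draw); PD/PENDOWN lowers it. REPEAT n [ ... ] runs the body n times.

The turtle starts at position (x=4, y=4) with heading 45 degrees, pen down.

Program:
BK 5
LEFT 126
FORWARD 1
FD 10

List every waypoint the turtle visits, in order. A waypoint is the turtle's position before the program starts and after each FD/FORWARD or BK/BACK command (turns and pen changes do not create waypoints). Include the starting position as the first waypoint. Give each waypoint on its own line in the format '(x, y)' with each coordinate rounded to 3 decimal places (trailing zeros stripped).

Executing turtle program step by step:
Start: pos=(4,4), heading=45, pen down
BK 5: (4,4) -> (0.464,0.464) [heading=45, draw]
LT 126: heading 45 -> 171
FD 1: (0.464,0.464) -> (-0.523,0.621) [heading=171, draw]
FD 10: (-0.523,0.621) -> (-10.4,2.185) [heading=171, draw]
Final: pos=(-10.4,2.185), heading=171, 3 segment(s) drawn
Waypoints (4 total):
(4, 4)
(0.464, 0.464)
(-0.523, 0.621)
(-10.4, 2.185)

Answer: (4, 4)
(0.464, 0.464)
(-0.523, 0.621)
(-10.4, 2.185)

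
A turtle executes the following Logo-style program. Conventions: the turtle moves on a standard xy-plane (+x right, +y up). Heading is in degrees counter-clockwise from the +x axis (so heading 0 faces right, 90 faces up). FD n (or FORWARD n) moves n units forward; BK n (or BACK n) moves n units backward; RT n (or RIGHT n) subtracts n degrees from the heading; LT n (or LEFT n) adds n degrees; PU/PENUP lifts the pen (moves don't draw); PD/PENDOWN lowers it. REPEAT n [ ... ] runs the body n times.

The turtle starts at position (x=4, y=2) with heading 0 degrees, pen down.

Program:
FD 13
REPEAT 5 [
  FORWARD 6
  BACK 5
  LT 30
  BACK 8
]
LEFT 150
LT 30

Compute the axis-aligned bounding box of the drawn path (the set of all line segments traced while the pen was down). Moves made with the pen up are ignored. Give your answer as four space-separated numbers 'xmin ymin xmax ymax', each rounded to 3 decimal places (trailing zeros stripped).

Answer: 4 -24.624 23 2

Derivation:
Executing turtle program step by step:
Start: pos=(4,2), heading=0, pen down
FD 13: (4,2) -> (17,2) [heading=0, draw]
REPEAT 5 [
  -- iteration 1/5 --
  FD 6: (17,2) -> (23,2) [heading=0, draw]
  BK 5: (23,2) -> (18,2) [heading=0, draw]
  LT 30: heading 0 -> 30
  BK 8: (18,2) -> (11.072,-2) [heading=30, draw]
  -- iteration 2/5 --
  FD 6: (11.072,-2) -> (16.268,1) [heading=30, draw]
  BK 5: (16.268,1) -> (11.938,-1.5) [heading=30, draw]
  LT 30: heading 30 -> 60
  BK 8: (11.938,-1.5) -> (7.938,-8.428) [heading=60, draw]
  -- iteration 3/5 --
  FD 6: (7.938,-8.428) -> (10.938,-3.232) [heading=60, draw]
  BK 5: (10.938,-3.232) -> (8.438,-7.562) [heading=60, draw]
  LT 30: heading 60 -> 90
  BK 8: (8.438,-7.562) -> (8.438,-15.562) [heading=90, draw]
  -- iteration 4/5 --
  FD 6: (8.438,-15.562) -> (8.438,-9.562) [heading=90, draw]
  BK 5: (8.438,-9.562) -> (8.438,-14.562) [heading=90, draw]
  LT 30: heading 90 -> 120
  BK 8: (8.438,-14.562) -> (12.438,-21.49) [heading=120, draw]
  -- iteration 5/5 --
  FD 6: (12.438,-21.49) -> (9.438,-16.294) [heading=120, draw]
  BK 5: (9.438,-16.294) -> (11.938,-20.624) [heading=120, draw]
  LT 30: heading 120 -> 150
  BK 8: (11.938,-20.624) -> (18.866,-24.624) [heading=150, draw]
]
LT 150: heading 150 -> 300
LT 30: heading 300 -> 330
Final: pos=(18.866,-24.624), heading=330, 16 segment(s) drawn

Segment endpoints: x in {4, 7.938, 8.438, 9.438, 10.938, 11.072, 11.938, 12.438, 16.268, 17, 18, 18.866, 23}, y in {-24.624, -21.49, -20.624, -16.294, -15.562, -14.562, -9.562, -8.428, -7.562, -3.232, -2, -1.5, 1, 2}
xmin=4, ymin=-24.624, xmax=23, ymax=2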